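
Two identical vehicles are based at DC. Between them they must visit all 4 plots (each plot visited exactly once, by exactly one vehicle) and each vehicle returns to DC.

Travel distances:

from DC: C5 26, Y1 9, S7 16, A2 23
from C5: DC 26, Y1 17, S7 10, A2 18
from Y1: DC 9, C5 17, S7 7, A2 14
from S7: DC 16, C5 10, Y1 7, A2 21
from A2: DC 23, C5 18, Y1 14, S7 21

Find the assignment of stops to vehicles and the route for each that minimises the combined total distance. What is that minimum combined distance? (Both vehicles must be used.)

Check every non-empty split of the stops between the two vehicles; for each half take its own optimal tour:
  {C5} + {Y1, S7, A2}: 52 + 60 = 112
  {Y1} + {C5, S7, A2}: 18 + 67 = 85
  {C5, Y1} + {S7, A2}: 52 + 60 = 112
  {S7} + {C5, Y1, A2}: 32 + 67 = 99
  {C5, S7} + {Y1, A2}: 52 + 46 = 98
  {Y1, S7} + {C5, A2}: 32 + 67 = 99
  … (7 splits in total)
Best: vehicle 1 DC → Y1 → DC = 18; vehicle 2 DC → S7 → C5 → A2 → DC = 67; combined 85.

85 — the smallest possible combined total.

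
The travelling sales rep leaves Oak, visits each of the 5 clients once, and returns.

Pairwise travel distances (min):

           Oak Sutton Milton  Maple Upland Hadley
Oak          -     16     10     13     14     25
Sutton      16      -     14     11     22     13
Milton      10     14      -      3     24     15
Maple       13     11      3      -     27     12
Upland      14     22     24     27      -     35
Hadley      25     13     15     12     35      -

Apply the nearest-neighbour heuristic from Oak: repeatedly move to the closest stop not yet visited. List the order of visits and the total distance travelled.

Nearest-neighbour total = 86 min; route Oak → Milton → Maple → Sutton → Hadley → Upland → Oak.

Oak → [Milton:10 / Maple:13 / Upland:14 / Sutton:16 / Hadley:25] → Milton (10)
Milton → [Maple:3 / Sutton:14 / Hadley:15 / Upland:24] → Maple (3)
Maple → [Sutton:11 / Hadley:12 / Upland:27] → Sutton (11)
Sutton → [Hadley:13 / Upland:22] → Hadley (13)
Hadley → [Upland:35] → Upland (35)
Return Upland→Oak: 14.
Total = 10 + 3 + 11 + 13 + 35 + 14 = 86.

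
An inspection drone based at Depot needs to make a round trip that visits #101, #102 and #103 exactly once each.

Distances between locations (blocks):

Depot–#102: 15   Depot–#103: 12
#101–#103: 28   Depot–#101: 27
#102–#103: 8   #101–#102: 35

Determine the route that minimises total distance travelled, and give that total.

Shortest round trip = 78 blocks.

With 3 stops there are 3!/2 = 3 distinct round trips (a route and its reverse cost the same).
Depot-#101-#102-#103-Depot: 27+35+8+12 = 82
Depot-#101-#103-#102-Depot: 27+28+8+15 = 78
Depot-#102-#101-#103-Depot: 15+35+28+12 = 90
The minimum is 78.
One optimal route: Depot → #101 → #103 → #102 → Depot (or its reverse).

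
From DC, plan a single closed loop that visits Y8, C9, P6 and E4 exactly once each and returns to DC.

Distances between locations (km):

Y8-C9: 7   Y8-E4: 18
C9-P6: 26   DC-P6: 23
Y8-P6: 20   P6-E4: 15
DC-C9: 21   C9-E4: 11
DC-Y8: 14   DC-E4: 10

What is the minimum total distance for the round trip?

Shortest round trip = 70 km.

With 4 stops there are 4!/2 = 12 distinct round trips (a route and its reverse cost the same).
DC - Y8 - C9 - P6 - E4 - DC: 14+7+26+15+10 = 72
DC - Y8 - C9 - E4 - P6 - DC: 14+7+11+15+23 = 70
DC - Y8 - P6 - C9 - E4 - DC: 14+20+26+11+10 = 81
DC - Y8 - P6 - E4 - C9 - DC: 14+20+15+11+21 = 81
DC - Y8 - E4 - C9 - P6 - DC: 14+18+11+26+23 = 92
DC - Y8 - E4 - P6 - C9 - DC: 14+18+15+26+21 = 94
DC - C9 - Y8 - P6 - E4 - DC: 21+7+20+15+10 = 73
DC - C9 - Y8 - E4 - P6 - DC: 21+7+18+15+23 = 84
DC - C9 - P6 - Y8 - E4 - DC: 21+26+20+18+10 = 95
DC - C9 - E4 - Y8 - P6 - DC: 21+11+18+20+23 = 93
DC - P6 - Y8 - C9 - E4 - DC: 23+20+7+11+10 = 71
DC - P6 - C9 - Y8 - E4 - DC: 23+26+7+18+10 = 84
The minimum is 70.
One optimal route: DC → Y8 → C9 → E4 → P6 → DC (or its reverse).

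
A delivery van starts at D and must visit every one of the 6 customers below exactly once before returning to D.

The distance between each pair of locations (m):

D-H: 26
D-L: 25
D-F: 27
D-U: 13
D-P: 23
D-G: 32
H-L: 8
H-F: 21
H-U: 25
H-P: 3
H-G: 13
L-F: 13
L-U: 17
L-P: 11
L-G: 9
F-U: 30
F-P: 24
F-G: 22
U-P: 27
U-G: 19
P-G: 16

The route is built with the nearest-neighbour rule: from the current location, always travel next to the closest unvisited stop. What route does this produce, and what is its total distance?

From D: distances to unvisited — U=13, P=23, L=25, H=26, F=27, G=32. Nearest is U (13).
From U: distances to unvisited — L=17, G=19, H=25, P=27, F=30. Nearest is L (17).
From L: distances to unvisited — H=8, G=9, P=11, F=13. Nearest is H (8).
From H: distances to unvisited — P=3, G=13, F=21. Nearest is P (3).
From P: distances to unvisited — G=16, F=24. Nearest is G (16).
From G: distances to unvisited — F=22. Nearest is F (22).
Return F→D: 27.
Total = 13 + 17 + 8 + 3 + 16 + 22 + 27 = 106.

Total distance 106 m via the nearest-neighbour route D → U → L → H → P → G → F → D.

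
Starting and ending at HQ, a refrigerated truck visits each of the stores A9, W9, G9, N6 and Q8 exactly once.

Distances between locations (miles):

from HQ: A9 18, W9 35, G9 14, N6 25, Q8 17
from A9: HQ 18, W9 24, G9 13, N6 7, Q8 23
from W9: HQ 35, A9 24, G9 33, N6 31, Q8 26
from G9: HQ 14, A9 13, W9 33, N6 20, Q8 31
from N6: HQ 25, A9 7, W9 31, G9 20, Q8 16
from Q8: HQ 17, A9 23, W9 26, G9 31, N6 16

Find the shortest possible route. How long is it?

HQ-A9-W9-G9-N6-Q8-HQ: 18+24+33+20+16+17 = 128
HQ-A9-W9-G9-Q8-N6-HQ: 18+24+33+31+16+25 = 147
HQ-A9-W9-N6-G9-Q8-HQ: 18+24+31+20+31+17 = 141
HQ-A9-W9-N6-Q8-G9-HQ: 18+24+31+16+31+14 = 134
HQ-A9-W9-Q8-G9-N6-HQ: 18+24+26+31+20+25 = 144
HQ-A9-W9-Q8-N6-G9-HQ: 18+24+26+16+20+14 = 118
HQ-A9-G9-W9-N6-Q8-HQ: 18+13+33+31+16+17 = 128
HQ-A9-G9-W9-Q8-N6-HQ: 18+13+33+26+16+25 = 131
HQ-A9-G9-N6-W9-Q8-HQ: 18+13+20+31+26+17 = 125
HQ-A9-G9-N6-Q8-W9-HQ: 18+13+20+16+26+35 = 128
HQ-A9-G9-Q8-W9-N6-HQ: 18+13+31+26+31+25 = 144
HQ-A9-G9-Q8-N6-W9-HQ: 18+13+31+16+31+35 = 144
HQ-A9-N6-W9-G9-Q8-HQ: 18+7+31+33+31+17 = 137
HQ-A9-N6-W9-Q8-G9-HQ: 18+7+31+26+31+14 = 127
… (46 more)
HQ-G9-A9-N6-W9-Q8-HQ: 14+13+7+31+26+17 = 108  ← best
The minimum is 108.
One optimal route: HQ → G9 → A9 → N6 → W9 → Q8 → HQ (or its reverse).

Shortest round trip = 108 miles.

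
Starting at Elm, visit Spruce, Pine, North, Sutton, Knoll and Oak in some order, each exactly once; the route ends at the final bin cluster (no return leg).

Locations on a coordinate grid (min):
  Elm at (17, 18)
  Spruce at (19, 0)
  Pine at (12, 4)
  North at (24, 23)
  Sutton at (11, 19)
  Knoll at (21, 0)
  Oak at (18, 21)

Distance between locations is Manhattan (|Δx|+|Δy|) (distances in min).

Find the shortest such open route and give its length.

There are 6! = 720 possible orderings.
Elm→Spruce→Pine→North→Sutton→Knoll→Oak: 20+11+31+17+29+24 = 132
Elm→Spruce→Pine→North→Sutton→Oak→Knoll: 20+11+31+17+9+24 = 112
Elm→Spruce→Pine→North→Knoll→Sutton→Oak: 20+11+31+26+29+9 = 126
Elm→Spruce→Pine→North→Knoll→Oak→Sutton: 20+11+31+26+24+9 = 121
Elm→Spruce→Pine→North→Oak→Sutton→Knoll: 20+11+31+8+9+29 = 108
Elm→Spruce→Pine→North→Oak→Knoll→Sutton: 20+11+31+8+24+29 = 123
Elm→Spruce→Pine→Sutton→North→Knoll→Oak: 20+11+16+17+26+24 = 114
Elm→Spruce→Pine→Sutton→North→Oak→Knoll: 20+11+16+17+8+24 = 96
… (712 more)
Elm→North→Oak→Sutton→Pine→Spruce→Knoll: 12+8+9+16+11+2 = 58  ← best
The minimum is 58.
One shortest path: Elm → North → Oak → Sutton → Pine → Spruce → Knoll.

58 min — the minimum one-way total.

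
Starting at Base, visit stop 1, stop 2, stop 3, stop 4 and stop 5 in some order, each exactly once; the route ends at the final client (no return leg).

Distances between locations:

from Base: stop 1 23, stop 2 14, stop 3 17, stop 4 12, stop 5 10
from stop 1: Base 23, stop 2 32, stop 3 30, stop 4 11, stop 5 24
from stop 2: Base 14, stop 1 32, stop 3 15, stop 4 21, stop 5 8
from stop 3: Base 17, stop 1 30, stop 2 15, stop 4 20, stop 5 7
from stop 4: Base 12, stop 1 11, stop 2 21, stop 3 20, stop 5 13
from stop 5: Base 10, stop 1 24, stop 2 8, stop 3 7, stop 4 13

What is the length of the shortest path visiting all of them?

Minimum one-way distance = 60.

There are 5! = 120 possible orderings.
Base → stop 1 → stop 2 → stop 3 → stop 4 → stop 5: 23+32+15+20+13 = 103
Base → stop 1 → stop 2 → stop 3 → stop 5 → stop 4: 23+32+15+7+13 = 90
Base → stop 1 → stop 2 → stop 4 → stop 3 → stop 5: 23+32+21+20+7 = 103
Base → stop 1 → stop 2 → stop 4 → stop 5 → stop 3: 23+32+21+13+7 = 96
Base → stop 1 → stop 2 → stop 5 → stop 3 → stop 4: 23+32+8+7+20 = 90
Base → stop 1 → stop 2 → stop 5 → stop 4 → stop 3: 23+32+8+13+20 = 96
Base → stop 1 → stop 3 → stop 2 → stop 4 → stop 5: 23+30+15+21+13 = 102
Base → stop 1 → stop 3 → stop 2 → stop 5 → stop 4: 23+30+15+8+13 = 89
Base → stop 1 → stop 3 → stop 4 → stop 2 → stop 5: 23+30+20+21+8 = 102
Base → stop 1 → stop 3 → stop 4 → stop 5 → stop 2: 23+30+20+13+8 = 94
Base → stop 1 → stop 3 → stop 5 → stop 2 → stop 4: 23+30+7+8+21 = 89
Base → stop 1 → stop 3 → stop 5 → stop 4 → stop 2: 23+30+7+13+21 = 94
Base → stop 1 → stop 4 → stop 2 → stop 3 → stop 5: 23+11+21+15+7 = 77
Base → stop 1 → stop 4 → stop 2 → stop 5 → stop 3: 23+11+21+8+7 = 70
… (106 more)
Base → stop 2 → stop 3 → stop 5 → stop 4 → stop 1: 14+15+7+13+11 = 60  ← best
The minimum is 60.
One shortest path: Base → stop 2 → stop 3 → stop 5 → stop 4 → stop 1.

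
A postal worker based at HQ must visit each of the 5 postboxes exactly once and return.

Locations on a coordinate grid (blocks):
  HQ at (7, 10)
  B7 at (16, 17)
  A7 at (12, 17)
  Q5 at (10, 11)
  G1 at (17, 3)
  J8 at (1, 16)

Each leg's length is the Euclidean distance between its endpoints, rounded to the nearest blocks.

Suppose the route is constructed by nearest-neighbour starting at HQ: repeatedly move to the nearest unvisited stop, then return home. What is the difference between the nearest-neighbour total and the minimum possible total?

HQ: Q5=3, J8=8, A7=9, B7=11, G1=12 ⇒ Q5
Q5: A7=6, B7=8, J8=10, G1=11 ⇒ A7
A7: B7=4, J8=11, G1=15 ⇒ B7
B7: G1=14, J8=15 ⇒ G1
G1: J8=21 ⇒ J8
NN route HQ → Q5 → A7 → B7 → G1 → J8 → HQ costs 56.
Optimal: HQ → Q5 → G1 → B7 → A7 → J8 → HQ costs 51 (by enumerating all 60 distinct tours).
Excess = 56 − 51 = 5.

5 blocks longer than the optimal tour.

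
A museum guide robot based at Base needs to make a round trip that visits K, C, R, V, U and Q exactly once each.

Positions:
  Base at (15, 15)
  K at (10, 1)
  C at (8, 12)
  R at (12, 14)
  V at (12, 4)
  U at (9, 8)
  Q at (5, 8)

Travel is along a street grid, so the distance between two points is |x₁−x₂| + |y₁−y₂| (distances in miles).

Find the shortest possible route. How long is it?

Base→K→C→R→V→U→Q→Base: 19+13+6+10+7+4+17 = 76
Base→K→C→R→V→Q→U→Base: 19+13+6+10+11+4+13 = 76
Base→K→C→R→U→V→Q→Base: 19+13+6+9+7+11+17 = 82
Base→K→C→R→U→Q→V→Base: 19+13+6+9+4+11+14 = 76
Base→K→C→R→Q→V→U→Base: 19+13+6+13+11+7+13 = 82
Base→K→C→R→Q→U→V→Base: 19+13+6+13+4+7+14 = 76
Base→K→C→V→R→U→Q→Base: 19+13+12+10+9+4+17 = 84
Base→K→C→V→R→Q→U→Base: 19+13+12+10+13+4+13 = 84
… (352 more)
Base→C→Q→U→K→V→R→Base: 10+7+4+8+5+10+4 = 48  ← best
The minimum is 48.
One optimal route: Base → C → Q → U → K → V → R → Base (or its reverse).

48 miles — the shortest possible round trip.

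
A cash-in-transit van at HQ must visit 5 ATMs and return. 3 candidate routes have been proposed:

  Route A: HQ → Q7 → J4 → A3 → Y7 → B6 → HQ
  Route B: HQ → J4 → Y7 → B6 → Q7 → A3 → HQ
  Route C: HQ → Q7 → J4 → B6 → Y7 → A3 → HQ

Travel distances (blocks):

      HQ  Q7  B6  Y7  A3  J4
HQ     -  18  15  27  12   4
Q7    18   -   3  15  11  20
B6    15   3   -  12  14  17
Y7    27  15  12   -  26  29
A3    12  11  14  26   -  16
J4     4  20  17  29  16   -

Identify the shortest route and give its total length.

71 blocks — Route B is the shortest.

Route A: 18 + 20 + 16 + 26 + 12 + 15 = 107
Route B: 4 + 29 + 12 + 3 + 11 + 12 = 71
Route C: 18 + 20 + 17 + 12 + 26 + 12 = 105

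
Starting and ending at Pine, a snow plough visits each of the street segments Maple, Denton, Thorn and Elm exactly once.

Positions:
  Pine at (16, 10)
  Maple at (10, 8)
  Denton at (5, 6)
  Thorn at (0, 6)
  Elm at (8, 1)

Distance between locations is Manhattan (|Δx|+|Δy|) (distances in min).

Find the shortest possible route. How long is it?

Pine → Maple → Denton → Thorn → Elm → Pine: 8+7+5+13+17 = 50
Pine → Maple → Denton → Elm → Thorn → Pine: 8+7+8+13+20 = 56
Pine → Maple → Thorn → Denton → Elm → Pine: 8+12+5+8+17 = 50
Pine → Maple → Thorn → Elm → Denton → Pine: 8+12+13+8+15 = 56
Pine → Maple → Elm → Denton → Thorn → Pine: 8+9+8+5+20 = 50
Pine → Maple → Elm → Thorn → Denton → Pine: 8+9+13+5+15 = 50
Pine → Denton → Maple → Thorn → Elm → Pine: 15+7+12+13+17 = 64
Pine → Denton → Maple → Elm → Thorn → Pine: 15+7+9+13+20 = 64
Pine → Denton → Thorn → Maple → Elm → Pine: 15+5+12+9+17 = 58
Pine → Denton → Elm → Maple → Thorn → Pine: 15+8+9+12+20 = 64
Pine → Thorn → Maple → Denton → Elm → Pine: 20+12+7+8+17 = 64
Pine → Thorn → Denton → Maple → Elm → Pine: 20+5+7+9+17 = 58
The minimum is 50.
One optimal route: Pine → Maple → Denton → Thorn → Elm → Pine (or its reverse).

50 min — the shortest possible round trip.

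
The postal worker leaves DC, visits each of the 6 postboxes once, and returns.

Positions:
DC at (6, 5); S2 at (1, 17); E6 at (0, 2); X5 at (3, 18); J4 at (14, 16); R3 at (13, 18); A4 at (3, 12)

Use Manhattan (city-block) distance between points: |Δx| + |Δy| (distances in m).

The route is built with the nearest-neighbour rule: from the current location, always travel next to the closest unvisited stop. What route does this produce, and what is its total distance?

DC → [E6:9 / A4:10 / X5:16 / S2:17 / J4:19 / R3:20] → E6 (9)
E6 → [A4:13 / S2:16 / X5:19 / J4:28 / R3:29] → A4 (13)
A4 → [X5:6 / S2:7 / J4:15 / R3:16] → X5 (6)
X5 → [S2:3 / R3:10 / J4:13] → S2 (3)
S2 → [R3:13 / J4:14] → R3 (13)
R3 → [J4:3] → J4 (3)
Return J4→DC: 19.
Total = 9 + 13 + 6 + 3 + 13 + 3 + 19 = 66.

Total distance 66 m via the nearest-neighbour route DC → E6 → A4 → X5 → S2 → R3 → J4 → DC.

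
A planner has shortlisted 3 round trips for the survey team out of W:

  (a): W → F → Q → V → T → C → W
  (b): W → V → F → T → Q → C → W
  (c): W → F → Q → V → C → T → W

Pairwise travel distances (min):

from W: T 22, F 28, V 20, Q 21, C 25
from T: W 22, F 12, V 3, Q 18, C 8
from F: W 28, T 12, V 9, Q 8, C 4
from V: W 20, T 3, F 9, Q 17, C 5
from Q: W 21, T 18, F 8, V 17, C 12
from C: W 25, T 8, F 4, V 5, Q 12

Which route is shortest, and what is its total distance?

(a): 28 + 8 + 17 + 3 + 8 + 25 = 89
(b): 20 + 9 + 12 + 18 + 12 + 25 = 96
(c): 28 + 8 + 17 + 5 + 8 + 22 = 88

88 min — (c) is the shortest.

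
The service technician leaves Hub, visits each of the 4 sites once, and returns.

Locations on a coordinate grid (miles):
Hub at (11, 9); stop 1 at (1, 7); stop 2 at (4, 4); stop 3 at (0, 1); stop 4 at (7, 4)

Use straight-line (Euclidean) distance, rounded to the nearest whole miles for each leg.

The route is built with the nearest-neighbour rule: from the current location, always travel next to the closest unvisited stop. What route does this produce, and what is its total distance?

33 miles along Hub → stop 4 → stop 2 → stop 1 → stop 3 → Hub.

Hub → [stop 4:6 / stop 2:9 / stop 1:10 / stop 3:14] → stop 4 (6)
stop 4 → [stop 2:3 / stop 1:7 / stop 3:8] → stop 2 (3)
stop 2 → [stop 1:4 / stop 3:5] → stop 1 (4)
stop 1 → [stop 3:6] → stop 3 (6)
Return stop 3→Hub: 14.
Total = 6 + 3 + 4 + 6 + 14 = 33.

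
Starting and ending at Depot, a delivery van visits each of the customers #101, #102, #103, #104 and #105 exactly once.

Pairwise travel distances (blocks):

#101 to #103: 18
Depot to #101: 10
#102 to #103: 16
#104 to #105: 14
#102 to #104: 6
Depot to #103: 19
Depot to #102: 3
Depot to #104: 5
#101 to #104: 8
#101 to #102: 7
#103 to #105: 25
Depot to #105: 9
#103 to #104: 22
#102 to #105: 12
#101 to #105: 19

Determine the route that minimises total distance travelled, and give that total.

Depot → #101 → #102 → #103 → #104 → #105 → Depot: 10+7+16+22+14+9 = 78
Depot → #101 → #102 → #103 → #105 → #104 → Depot: 10+7+16+25+14+5 = 77
Depot → #101 → #102 → #104 → #103 → #105 → Depot: 10+7+6+22+25+9 = 79
Depot → #101 → #102 → #104 → #105 → #103 → Depot: 10+7+6+14+25+19 = 81
Depot → #101 → #102 → #105 → #103 → #104 → Depot: 10+7+12+25+22+5 = 81
Depot → #101 → #102 → #105 → #104 → #103 → Depot: 10+7+12+14+22+19 = 84
Depot → #101 → #103 → #102 → #104 → #105 → Depot: 10+18+16+6+14+9 = 73
Depot → #101 → #103 → #102 → #105 → #104 → Depot: 10+18+16+12+14+5 = 75
Depot → #101 → #103 → #104 → #102 → #105 → Depot: 10+18+22+6+12+9 = 77
Depot → #101 → #103 → #104 → #105 → #102 → Depot: 10+18+22+14+12+3 = 79
Depot → #101 → #103 → #105 → #102 → #104 → Depot: 10+18+25+12+6+5 = 76
Depot → #101 → #103 → #105 → #104 → #102 → Depot: 10+18+25+14+6+3 = 76
Depot → #101 → #104 → #102 → #103 → #105 → Depot: 10+8+6+16+25+9 = 74
Depot → #101 → #104 → #102 → #105 → #103 → Depot: 10+8+6+12+25+19 = 80
… (46 more)
Depot → #102 → #103 → #101 → #104 → #105 → Depot: 3+16+18+8+14+9 = 68  ← best
The minimum is 68.
One optimal route: Depot → #102 → #103 → #101 → #104 → #105 → Depot (or its reverse).

Shortest round trip = 68 blocks.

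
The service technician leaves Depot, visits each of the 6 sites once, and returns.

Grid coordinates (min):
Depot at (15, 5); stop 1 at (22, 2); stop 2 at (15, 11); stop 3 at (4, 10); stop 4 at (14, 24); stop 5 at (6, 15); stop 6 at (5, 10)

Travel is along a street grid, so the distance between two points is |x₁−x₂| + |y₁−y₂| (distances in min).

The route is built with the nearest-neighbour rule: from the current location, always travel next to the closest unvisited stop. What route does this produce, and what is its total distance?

Nearest-neighbour total = 82 min; route Depot → stop 2 → stop 6 → stop 3 → stop 5 → stop 4 → stop 1 → Depot.

At Depot the remaining stops are stop 2 6, stop 1 10, stop 6 15, stop 3 16, stop 5 19, stop 4 20; go to stop 2.
At stop 2 the remaining stops are stop 6 11, stop 3 12, stop 5 13, stop 4 14, stop 1 16; go to stop 6.
At stop 6 the remaining stops are stop 3 1, stop 5 6, stop 4 23, stop 1 25; go to stop 3.
At stop 3 the remaining stops are stop 5 7, stop 4 24, stop 1 26; go to stop 5.
At stop 5 the remaining stops are stop 4 17, stop 1 29; go to stop 4.
At stop 4 the remaining stops are stop 1 30; go to stop 1.
Return stop 1→Depot: 10.
Total = 6 + 11 + 1 + 7 + 17 + 30 + 10 = 82.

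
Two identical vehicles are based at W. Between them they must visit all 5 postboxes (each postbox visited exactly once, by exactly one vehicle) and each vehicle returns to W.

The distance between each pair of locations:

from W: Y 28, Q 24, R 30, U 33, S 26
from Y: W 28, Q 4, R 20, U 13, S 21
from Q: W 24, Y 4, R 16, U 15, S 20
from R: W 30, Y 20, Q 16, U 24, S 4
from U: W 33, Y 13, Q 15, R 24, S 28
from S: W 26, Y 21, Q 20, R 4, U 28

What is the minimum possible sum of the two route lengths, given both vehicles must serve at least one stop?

Minimum combined distance: 134.

There are 2^4 − 1 = 15 ways to divide the 5 stops into two non-empty groups. For each, the best each vehicle can do is its own shortest tour through its group:
  {Y} + {Q, R, U, S}: 56 + 93 = 149
  {Q} + {Y, R, U, S}: 48 + 95 = 143
  {Y, Q} + {R, U, S}: 56 + 87 = 143
  {R} + {Y, Q, U, S}: 60 + 95 = 155
  {Y, R} + {Q, U, S}: 78 + 93 = 171
  {Q, R} + {Y, U, S}: 70 + 93 = 163
  … (15 splits in total)
  {Y, Q, U} + {R, S}: 74 + 60 = 134  ← best
Best: vehicle 1 W → Q → Y → U → W = 74; vehicle 2 W → R → S → W = 60; combined 134.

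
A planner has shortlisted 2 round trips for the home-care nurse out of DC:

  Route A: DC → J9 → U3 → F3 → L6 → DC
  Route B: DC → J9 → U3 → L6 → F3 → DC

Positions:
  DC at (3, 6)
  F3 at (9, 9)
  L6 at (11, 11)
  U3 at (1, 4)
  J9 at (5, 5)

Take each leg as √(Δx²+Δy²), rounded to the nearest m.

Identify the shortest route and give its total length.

Shortest is Route A, total 27 m.

Route A: 2 + 4 + 9 + 3 + 9 = 27
Route B: 2 + 4 + 12 + 3 + 7 = 28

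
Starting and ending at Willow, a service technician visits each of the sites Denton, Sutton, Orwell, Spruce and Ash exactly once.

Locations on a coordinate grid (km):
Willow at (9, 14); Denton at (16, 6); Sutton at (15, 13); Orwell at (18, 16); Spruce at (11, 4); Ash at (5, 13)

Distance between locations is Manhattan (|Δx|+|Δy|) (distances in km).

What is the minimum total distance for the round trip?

Willow → Denton → Sutton → Orwell → Spruce → Ash → Willow: 15+8+6+19+15+5 = 68
Willow → Denton → Sutton → Orwell → Ash → Spruce → Willow: 15+8+6+16+15+12 = 72
Willow → Denton → Sutton → Spruce → Orwell → Ash → Willow: 15+8+13+19+16+5 = 76
Willow → Denton → Sutton → Spruce → Ash → Orwell → Willow: 15+8+13+15+16+11 = 78
Willow → Denton → Sutton → Ash → Orwell → Spruce → Willow: 15+8+10+16+19+12 = 80
Willow → Denton → Sutton → Ash → Spruce → Orwell → Willow: 15+8+10+15+19+11 = 78
Willow → Denton → Orwell → Sutton → Spruce → Ash → Willow: 15+12+6+13+15+5 = 66
Willow → Denton → Orwell → Sutton → Ash → Spruce → Willow: 15+12+6+10+15+12 = 70
Willow → Denton → Orwell → Spruce → Sutton → Ash → Willow: 15+12+19+13+10+5 = 74
Willow → Denton → Orwell → Spruce → Ash → Sutton → Willow: 15+12+19+15+10+7 = 78
Willow → Denton → Orwell → Ash → Sutton → Spruce → Willow: 15+12+16+10+13+12 = 78
Willow → Denton → Orwell → Ash → Spruce → Sutton → Willow: 15+12+16+15+13+7 = 78
Willow → Denton → Spruce → Sutton → Orwell → Ash → Willow: 15+7+13+6+16+5 = 62
Willow → Denton → Spruce → Sutton → Ash → Orwell → Willow: 15+7+13+10+16+11 = 72
… (46 more)
Willow → Sutton → Orwell → Denton → Spruce → Ash → Willow: 7+6+12+7+15+5 = 52  ← best
The minimum is 52.
One optimal route: Willow → Sutton → Orwell → Denton → Spruce → Ash → Willow (or its reverse).

Minimum total distance: 52 km.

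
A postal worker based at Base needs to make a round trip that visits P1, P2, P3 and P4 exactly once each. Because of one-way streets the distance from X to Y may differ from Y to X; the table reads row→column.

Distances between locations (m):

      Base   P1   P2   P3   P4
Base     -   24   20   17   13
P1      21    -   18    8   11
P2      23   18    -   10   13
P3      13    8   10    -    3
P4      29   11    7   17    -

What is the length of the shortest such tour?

59 m — the shortest possible round trip.

Base → P1 → P2 → P3 → P4 → Base: 24+18+10+3+29 = 84
Base → P1 → P2 → P4 → P3 → Base: 24+18+13+17+13 = 85
Base → P1 → P3 → P2 → P4 → Base: 24+8+10+13+29 = 84
Base → P1 → P3 → P4 → P2 → Base: 24+8+3+7+23 = 65
Base → P1 → P4 → P2 → P3 → Base: 24+11+7+10+13 = 65
Base → P1 → P4 → P3 → P2 → Base: 24+11+17+10+23 = 85
Base → P2 → P1 → P3 → P4 → Base: 20+18+8+3+29 = 78
Base → P2 → P1 → P4 → P3 → Base: 20+18+11+17+13 = 79
Base → P2 → P3 → P1 → P4 → Base: 20+10+8+11+29 = 78
Base → P2 → P3 → P4 → P1 → Base: 20+10+3+11+21 = 65
Base → P2 → P4 → P1 → P3 → Base: 20+13+11+8+13 = 65
Base → P2 → P4 → P3 → P1 → Base: 20+13+17+8+21 = 79
Base → P3 → P1 → P2 → P4 → Base: 17+8+18+13+29 = 85
Base → P3 → P1 → P4 → P2 → Base: 17+8+11+7+23 = 66
… (10 more)
Base → P4 → P2 → P1 → P3 → Base: 13+7+18+8+13 = 59  ← best
The minimum is 59.
One optimal route: Base → P4 → P2 → P1 → P3 → Base.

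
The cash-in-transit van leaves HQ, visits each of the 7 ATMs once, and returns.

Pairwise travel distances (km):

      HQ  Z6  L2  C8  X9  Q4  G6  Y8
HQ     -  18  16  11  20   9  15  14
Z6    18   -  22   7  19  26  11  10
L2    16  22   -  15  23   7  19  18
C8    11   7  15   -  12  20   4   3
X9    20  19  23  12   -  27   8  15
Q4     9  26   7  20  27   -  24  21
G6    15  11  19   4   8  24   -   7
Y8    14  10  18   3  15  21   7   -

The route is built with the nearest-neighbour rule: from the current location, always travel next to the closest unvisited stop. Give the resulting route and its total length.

At HQ the remaining stops are Q4 9, C8 11, Y8 14, G6 15, L2 16, Z6 18, X9 20; go to Q4.
At Q4 the remaining stops are L2 7, C8 20, Y8 21, G6 24, Z6 26, X9 27; go to L2.
At L2 the remaining stops are C8 15, Y8 18, G6 19, Z6 22, X9 23; go to C8.
At C8 the remaining stops are Y8 3, G6 4, Z6 7, X9 12; go to Y8.
At Y8 the remaining stops are G6 7, Z6 10, X9 15; go to G6.
At G6 the remaining stops are X9 8, Z6 11; go to X9.
At X9 the remaining stops are Z6 19; go to Z6.
Return Z6→HQ: 18.
Total = 9 + 7 + 15 + 3 + 7 + 8 + 19 + 18 = 86.

Total distance 86 km via the nearest-neighbour route HQ → Q4 → L2 → C8 → Y8 → G6 → X9 → Z6 → HQ.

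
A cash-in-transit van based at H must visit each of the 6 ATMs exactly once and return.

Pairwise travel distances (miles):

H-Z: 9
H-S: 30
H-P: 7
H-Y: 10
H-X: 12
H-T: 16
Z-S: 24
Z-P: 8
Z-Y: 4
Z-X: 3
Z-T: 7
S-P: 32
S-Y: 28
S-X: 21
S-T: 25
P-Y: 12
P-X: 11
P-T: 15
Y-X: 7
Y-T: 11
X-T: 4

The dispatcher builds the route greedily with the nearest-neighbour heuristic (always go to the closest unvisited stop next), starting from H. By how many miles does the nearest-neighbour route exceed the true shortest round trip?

Excess over optimum: 6 miles.

H: P=7, Z=9, Y=10, X=12, T=16, S=30 ⇒ P
P: Z=8, X=11, Y=12, T=15, S=32 ⇒ Z
Z: X=3, Y=4, T=7, S=24 ⇒ X
X: T=4, Y=7, S=21 ⇒ T
T: Y=11, S=25 ⇒ Y
Y: S=28 ⇒ S
NN route H → P → Z → X → T → Y → S → H costs 91.
Optimal: H → S → X → T → Z → Y → P → H costs 85 (by enumerating all 360 distinct tours).
Excess = 91 − 85 = 6.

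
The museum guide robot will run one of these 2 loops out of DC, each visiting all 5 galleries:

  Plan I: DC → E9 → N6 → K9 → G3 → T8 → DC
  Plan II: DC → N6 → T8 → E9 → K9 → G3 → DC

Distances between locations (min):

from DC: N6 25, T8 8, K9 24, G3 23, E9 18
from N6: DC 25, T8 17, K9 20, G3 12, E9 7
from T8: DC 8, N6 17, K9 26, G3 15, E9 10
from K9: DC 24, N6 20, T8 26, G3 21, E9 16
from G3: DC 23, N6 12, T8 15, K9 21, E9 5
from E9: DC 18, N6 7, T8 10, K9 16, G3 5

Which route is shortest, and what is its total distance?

Plan I: 18 + 7 + 20 + 21 + 15 + 8 = 89
Plan II: 25 + 17 + 10 + 16 + 21 + 23 = 112

89 min — Plan I is the shortest.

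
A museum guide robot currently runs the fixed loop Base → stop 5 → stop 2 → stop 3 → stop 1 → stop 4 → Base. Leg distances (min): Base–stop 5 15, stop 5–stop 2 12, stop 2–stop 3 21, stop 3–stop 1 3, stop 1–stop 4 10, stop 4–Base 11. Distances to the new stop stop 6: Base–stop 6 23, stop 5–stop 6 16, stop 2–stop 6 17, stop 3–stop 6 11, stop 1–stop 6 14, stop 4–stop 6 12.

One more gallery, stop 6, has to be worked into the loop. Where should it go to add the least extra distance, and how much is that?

Minimum extra distance: 7 min, inserting stop 6 between stop 2 and stop 3.

Insertion cost between consecutive stops i–j is d(i,stop 6) + d(stop 6,j) − d(i,j):
  between Base and stop 5: 23 + 16 − 15 = 24
  between stop 5 and stop 2: 16 + 17 − 12 = 21
  between stop 2 and stop 3: 17 + 11 − 21 = 7
  between stop 3 and stop 1: 11 + 14 − 3 = 22
  between stop 1 and stop 4: 14 + 12 − 10 = 16
  between stop 4 and Base: 12 + 23 − 11 = 24
Cheapest insertion is between stop 2 and stop 3, adding 7.
New total = 72 + 7 = 79.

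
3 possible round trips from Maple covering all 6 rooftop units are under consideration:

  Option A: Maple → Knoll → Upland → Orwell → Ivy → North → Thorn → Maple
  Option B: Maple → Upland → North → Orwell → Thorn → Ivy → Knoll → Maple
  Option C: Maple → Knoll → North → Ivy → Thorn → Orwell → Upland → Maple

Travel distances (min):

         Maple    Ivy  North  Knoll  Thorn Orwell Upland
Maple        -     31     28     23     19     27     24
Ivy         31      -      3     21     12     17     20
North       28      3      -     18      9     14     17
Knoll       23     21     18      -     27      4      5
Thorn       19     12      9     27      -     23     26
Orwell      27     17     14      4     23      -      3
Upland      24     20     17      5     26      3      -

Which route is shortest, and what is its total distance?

Option A: 23 + 5 + 3 + 17 + 3 + 9 + 19 = 79
Option B: 24 + 17 + 14 + 23 + 12 + 21 + 23 = 134
Option C: 23 + 18 + 3 + 12 + 23 + 3 + 24 = 106

79 min — Option A is the shortest.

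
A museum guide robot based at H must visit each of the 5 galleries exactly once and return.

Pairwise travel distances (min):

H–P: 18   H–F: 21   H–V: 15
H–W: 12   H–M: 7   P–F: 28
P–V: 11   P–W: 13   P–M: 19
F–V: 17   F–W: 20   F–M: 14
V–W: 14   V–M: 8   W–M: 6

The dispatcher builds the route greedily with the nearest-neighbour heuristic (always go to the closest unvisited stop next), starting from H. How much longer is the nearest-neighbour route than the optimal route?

Excess over optimum: 1 min.

From H: M=7, W=12, V=15, P=18, F=21 → choose M (7).
From M: W=6, V=8, F=14, P=19 → choose W (6).
From W: P=13, V=14, F=20 → choose P (13).
From P: V=11, F=28 → choose V (11).
From V: F=17 → choose F (17).
NN route H → M → W → P → V → F → H costs 75.
Optimal: H → W → P → V → F → M → H costs 74 (by enumerating all 60 distinct tours).
Excess = 75 − 74 = 1.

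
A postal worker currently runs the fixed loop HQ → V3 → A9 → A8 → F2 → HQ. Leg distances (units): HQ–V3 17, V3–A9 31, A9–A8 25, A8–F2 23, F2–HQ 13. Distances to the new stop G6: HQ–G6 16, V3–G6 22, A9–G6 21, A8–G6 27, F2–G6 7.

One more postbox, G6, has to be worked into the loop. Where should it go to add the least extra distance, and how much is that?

Insertion cost between consecutive stops i–j is d(i,G6) + d(G6,j) − d(i,j):
  between HQ and V3: 16 + 22 − 17 = 21
  between V3 and A9: 22 + 21 − 31 = 12
  between A9 and A8: 21 + 27 − 25 = 23
  between A8 and F2: 27 + 7 − 23 = 11
  between F2 and HQ: 7 + 16 − 13 = 10
Cheapest insertion is between F2 and HQ, adding 10.
New total = 109 + 10 = 119.

Minimum extra distance: 10, inserting G6 between F2 and HQ.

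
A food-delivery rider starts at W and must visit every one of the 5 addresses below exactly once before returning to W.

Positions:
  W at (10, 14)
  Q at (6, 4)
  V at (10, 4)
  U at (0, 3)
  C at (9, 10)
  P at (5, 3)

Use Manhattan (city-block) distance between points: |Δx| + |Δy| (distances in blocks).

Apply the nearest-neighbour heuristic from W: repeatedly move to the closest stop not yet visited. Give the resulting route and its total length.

Nearest-neighbour total = 44 blocks; route W → C → V → Q → P → U → W.

W → [C:5 / V:10 / Q:14 / P:16 / U:21] → C (5)
C → [V:7 / Q:9 / P:11 / U:16] → V (7)
V → [Q:4 / P:6 / U:11] → Q (4)
Q → [P:2 / U:7] → P (2)
P → [U:5] → U (5)
Return U→W: 21.
Total = 5 + 7 + 4 + 2 + 5 + 21 = 44.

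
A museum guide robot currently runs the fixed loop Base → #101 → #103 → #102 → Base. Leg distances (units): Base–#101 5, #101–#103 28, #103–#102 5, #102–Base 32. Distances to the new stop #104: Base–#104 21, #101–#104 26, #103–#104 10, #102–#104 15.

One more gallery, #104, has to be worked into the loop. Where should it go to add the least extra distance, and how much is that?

+4 — insert #104 between #102 and Base.

Insertion cost between consecutive stops i–j is d(i,#104) + d(#104,j) − d(i,j):
  between Base and #101: 21 + 26 − 5 = 42
  between #101 and #103: 26 + 10 − 28 = 8
  between #103 and #102: 10 + 15 − 5 = 20
  between #102 and Base: 15 + 21 − 32 = 4
Cheapest insertion is between #102 and Base, adding 4.
New total = 70 + 4 = 74.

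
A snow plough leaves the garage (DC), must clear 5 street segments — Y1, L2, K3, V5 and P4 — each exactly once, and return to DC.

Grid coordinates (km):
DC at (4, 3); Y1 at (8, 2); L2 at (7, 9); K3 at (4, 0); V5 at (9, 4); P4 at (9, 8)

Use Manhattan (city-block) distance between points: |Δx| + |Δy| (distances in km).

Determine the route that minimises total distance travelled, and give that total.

Minimum total distance: 28 km.

With 5 stops there are 5!/2 = 60 distinct round trips (a route and its reverse cost the same).
DC - Y1 - L2 - K3 - V5 - P4 - DC: 5+8+12+9+4+10 = 48
DC - Y1 - L2 - K3 - P4 - V5 - DC: 5+8+12+13+4+6 = 48
DC - Y1 - L2 - V5 - K3 - P4 - DC: 5+8+7+9+13+10 = 52
DC - Y1 - L2 - V5 - P4 - K3 - DC: 5+8+7+4+13+3 = 40
DC - Y1 - L2 - P4 - K3 - V5 - DC: 5+8+3+13+9+6 = 44
DC - Y1 - L2 - P4 - V5 - K3 - DC: 5+8+3+4+9+3 = 32
DC - Y1 - K3 - L2 - V5 - P4 - DC: 5+6+12+7+4+10 = 44
DC - Y1 - K3 - L2 - P4 - V5 - DC: 5+6+12+3+4+6 = 36
DC - Y1 - K3 - V5 - L2 - P4 - DC: 5+6+9+7+3+10 = 40
DC - Y1 - K3 - V5 - P4 - L2 - DC: 5+6+9+4+3+9 = 36
DC - Y1 - K3 - P4 - L2 - V5 - DC: 5+6+13+3+7+6 = 40
DC - Y1 - K3 - P4 - V5 - L2 - DC: 5+6+13+4+7+9 = 44
DC - Y1 - V5 - L2 - K3 - P4 - DC: 5+3+7+12+13+10 = 50
DC - Y1 - V5 - L2 - P4 - K3 - DC: 5+3+7+3+13+3 = 34
… (46 more)
DC - L2 - P4 - V5 - Y1 - K3 - DC: 9+3+4+3+6+3 = 28  ← best
The minimum is 28.
One optimal route: DC → L2 → P4 → V5 → Y1 → K3 → DC (or its reverse).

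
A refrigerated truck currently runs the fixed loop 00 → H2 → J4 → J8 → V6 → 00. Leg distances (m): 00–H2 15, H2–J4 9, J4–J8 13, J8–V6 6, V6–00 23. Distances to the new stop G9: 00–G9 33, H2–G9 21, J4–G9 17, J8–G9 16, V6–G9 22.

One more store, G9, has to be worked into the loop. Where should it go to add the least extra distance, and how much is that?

Adding 20 m by placing G9 on the J4–J8 leg.

Insertion cost between consecutive stops i–j is d(i,G9) + d(G9,j) − d(i,j):
  between 00 and H2: 33 + 21 − 15 = 39
  between H2 and J4: 21 + 17 − 9 = 29
  between J4 and J8: 17 + 16 − 13 = 20
  between J8 and V6: 16 + 22 − 6 = 32
  between V6 and 00: 22 + 33 − 23 = 32
Cheapest insertion is between J4 and J8, adding 20.
New total = 66 + 20 = 86.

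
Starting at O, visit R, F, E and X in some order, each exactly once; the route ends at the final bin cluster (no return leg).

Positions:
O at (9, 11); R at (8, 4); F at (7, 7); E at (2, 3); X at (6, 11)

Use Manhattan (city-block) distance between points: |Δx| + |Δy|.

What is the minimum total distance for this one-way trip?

19 — the minimum one-way total.

There are 4! = 24 possible orderings.
O → R → F → E → X: 8+4+9+12 = 33
O → R → F → X → E: 8+4+5+12 = 29
O → R → E → F → X: 8+7+9+5 = 29
O → R → E → X → F: 8+7+12+5 = 32
O → R → X → F → E: 8+9+5+9 = 31
O → R → X → E → F: 8+9+12+9 = 38
O → F → R → E → X: 6+4+7+12 = 29
O → F → R → X → E: 6+4+9+12 = 31
O → F → E → R → X: 6+9+7+9 = 31
O → F → E → X → R: 6+9+12+9 = 36
O → F → X → R → E: 6+5+9+7 = 27
O → F → X → E → R: 6+5+12+7 = 30
O → E → R → F → X: 15+7+4+5 = 31
O → E → R → X → F: 15+7+9+5 = 36
… (10 more)
O → X → F → R → E: 3+5+4+7 = 19  ← best
The minimum is 19.
One shortest path: O → X → F → R → E.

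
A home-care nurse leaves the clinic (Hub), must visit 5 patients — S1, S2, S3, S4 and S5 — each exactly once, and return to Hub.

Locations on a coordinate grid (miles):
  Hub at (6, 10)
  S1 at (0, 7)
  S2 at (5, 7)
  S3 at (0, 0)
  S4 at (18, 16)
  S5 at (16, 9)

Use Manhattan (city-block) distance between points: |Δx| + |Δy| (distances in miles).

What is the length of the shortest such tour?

Hub→S1→S2→S3→S4→S5→Hub: 9+5+12+34+9+11 = 80
Hub→S1→S2→S3→S5→S4→Hub: 9+5+12+25+9+18 = 78
Hub→S1→S2→S4→S3→S5→Hub: 9+5+22+34+25+11 = 106
Hub→S1→S2→S4→S5→S3→Hub: 9+5+22+9+25+16 = 86
Hub→S1→S2→S5→S3→S4→Hub: 9+5+13+25+34+18 = 104
Hub→S1→S2→S5→S4→S3→Hub: 9+5+13+9+34+16 = 86
Hub→S1→S3→S2→S4→S5→Hub: 9+7+12+22+9+11 = 70
Hub→S1→S3→S2→S5→S4→Hub: 9+7+12+13+9+18 = 68
Hub→S1→S3→S4→S2→S5→Hub: 9+7+34+22+13+11 = 96
Hub→S1→S3→S4→S5→S2→Hub: 9+7+34+9+13+4 = 76
Hub→S1→S3→S5→S2→S4→Hub: 9+7+25+13+22+18 = 94
Hub→S1→S3→S5→S4→S2→Hub: 9+7+25+9+22+4 = 76
Hub→S1→S4→S2→S3→S5→Hub: 9+27+22+12+25+11 = 106
Hub→S1→S4→S2→S5→S3→Hub: 9+27+22+13+25+16 = 112
… (46 more)
The minimum is 68.
One optimal route: Hub → S1 → S3 → S2 → S5 → S4 → Hub (or its reverse).

Shortest round trip = 68 miles.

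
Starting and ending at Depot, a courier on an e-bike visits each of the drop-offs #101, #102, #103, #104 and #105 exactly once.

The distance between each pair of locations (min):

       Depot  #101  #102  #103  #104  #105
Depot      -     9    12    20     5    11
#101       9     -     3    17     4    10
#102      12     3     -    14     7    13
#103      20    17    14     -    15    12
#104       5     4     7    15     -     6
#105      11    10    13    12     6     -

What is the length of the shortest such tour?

Minimum total distance: 49 min.

Depot → #101 → #102 → #103 → #104 → #105 → Depot: 9+3+14+15+6+11 = 58
Depot → #101 → #102 → #103 → #105 → #104 → Depot: 9+3+14+12+6+5 = 49
Depot → #101 → #102 → #104 → #103 → #105 → Depot: 9+3+7+15+12+11 = 57
Depot → #101 → #102 → #104 → #105 → #103 → Depot: 9+3+7+6+12+20 = 57
Depot → #101 → #102 → #105 → #103 → #104 → Depot: 9+3+13+12+15+5 = 57
Depot → #101 → #102 → #105 → #104 → #103 → Depot: 9+3+13+6+15+20 = 66
Depot → #101 → #103 → #102 → #104 → #105 → Depot: 9+17+14+7+6+11 = 64
Depot → #101 → #103 → #102 → #105 → #104 → Depot: 9+17+14+13+6+5 = 64
Depot → #101 → #103 → #104 → #102 → #105 → Depot: 9+17+15+7+13+11 = 72
Depot → #101 → #103 → #104 → #105 → #102 → Depot: 9+17+15+6+13+12 = 72
Depot → #101 → #103 → #105 → #102 → #104 → Depot: 9+17+12+13+7+5 = 63
Depot → #101 → #103 → #105 → #104 → #102 → Depot: 9+17+12+6+7+12 = 63
Depot → #101 → #104 → #102 → #103 → #105 → Depot: 9+4+7+14+12+11 = 57
Depot → #101 → #104 → #102 → #105 → #103 → Depot: 9+4+7+13+12+20 = 65
… (46 more)
The minimum is 49.
One optimal route: Depot → #101 → #102 → #103 → #105 → #104 → Depot (or its reverse).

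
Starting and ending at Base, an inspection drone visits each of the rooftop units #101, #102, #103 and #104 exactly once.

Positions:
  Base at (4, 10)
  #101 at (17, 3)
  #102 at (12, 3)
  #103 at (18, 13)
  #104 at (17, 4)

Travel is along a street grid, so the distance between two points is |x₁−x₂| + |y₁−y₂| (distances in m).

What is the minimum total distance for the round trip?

Shortest round trip = 48 m.

Base-#101-#102-#103-#104-Base: 20+5+16+10+19 = 70
Base-#101-#102-#104-#103-Base: 20+5+6+10+17 = 58
Base-#101-#103-#102-#104-Base: 20+11+16+6+19 = 72
Base-#101-#103-#104-#102-Base: 20+11+10+6+15 = 62
Base-#101-#104-#102-#103-Base: 20+1+6+16+17 = 60
Base-#101-#104-#103-#102-Base: 20+1+10+16+15 = 62
Base-#102-#101-#103-#104-Base: 15+5+11+10+19 = 60
Base-#102-#101-#104-#103-Base: 15+5+1+10+17 = 48
Base-#102-#103-#101-#104-Base: 15+16+11+1+19 = 62
Base-#102-#104-#101-#103-Base: 15+6+1+11+17 = 50
Base-#103-#101-#102-#104-Base: 17+11+5+6+19 = 58
Base-#103-#102-#101-#104-Base: 17+16+5+1+19 = 58
The minimum is 48.
One optimal route: Base → #102 → #101 → #104 → #103 → Base (or its reverse).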